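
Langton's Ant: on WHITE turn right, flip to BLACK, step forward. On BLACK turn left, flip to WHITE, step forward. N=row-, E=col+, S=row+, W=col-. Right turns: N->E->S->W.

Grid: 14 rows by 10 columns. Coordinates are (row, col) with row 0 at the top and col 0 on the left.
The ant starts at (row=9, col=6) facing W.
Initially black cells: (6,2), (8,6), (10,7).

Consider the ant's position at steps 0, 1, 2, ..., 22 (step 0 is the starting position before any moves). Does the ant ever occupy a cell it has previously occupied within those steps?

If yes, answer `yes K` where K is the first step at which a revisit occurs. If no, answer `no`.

Step 1: on WHITE (9,6): turn R to N, flip to black, move to (8,6). |black|=4 — new cell
Step 2: on BLACK (8,6): turn L to W, flip to white, move to (8,5). |black|=3 — new cell
Step 3: on WHITE (8,5): turn R to N, flip to black, move to (7,5). |black|=4 — new cell
Step 4: on WHITE (7,5): turn R to E, flip to black, move to (7,6). |black|=5 — new cell
Step 5: on WHITE (7,6): turn R to S, flip to black, move to (8,6). |black|=6 — REVISIT

Answer: yes 5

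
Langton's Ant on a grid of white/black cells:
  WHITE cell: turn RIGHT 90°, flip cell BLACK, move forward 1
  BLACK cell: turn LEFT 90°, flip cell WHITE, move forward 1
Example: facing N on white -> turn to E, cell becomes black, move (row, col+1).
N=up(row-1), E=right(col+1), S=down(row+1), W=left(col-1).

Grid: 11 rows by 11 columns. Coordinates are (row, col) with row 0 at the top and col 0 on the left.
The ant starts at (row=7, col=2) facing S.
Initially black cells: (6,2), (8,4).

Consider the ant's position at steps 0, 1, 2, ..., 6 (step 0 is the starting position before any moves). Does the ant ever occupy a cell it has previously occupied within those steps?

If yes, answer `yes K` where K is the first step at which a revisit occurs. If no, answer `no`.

Step 1: on WHITE (7,2): turn R to W, flip to black, move to (7,1). |black|=3 — new cell
Step 2: on WHITE (7,1): turn R to N, flip to black, move to (6,1). |black|=4 — new cell
Step 3: on WHITE (6,1): turn R to E, flip to black, move to (6,2). |black|=5 — new cell
Step 4: on BLACK (6,2): turn L to N, flip to white, move to (5,2). |black|=4 — new cell
Step 5: on WHITE (5,2): turn R to E, flip to black, move to (5,3). |black|=5 — new cell
Step 6: on WHITE (5,3): turn R to S, flip to black, move to (6,3). |black|=6 — new cell
No revisit within 6 steps.

Answer: no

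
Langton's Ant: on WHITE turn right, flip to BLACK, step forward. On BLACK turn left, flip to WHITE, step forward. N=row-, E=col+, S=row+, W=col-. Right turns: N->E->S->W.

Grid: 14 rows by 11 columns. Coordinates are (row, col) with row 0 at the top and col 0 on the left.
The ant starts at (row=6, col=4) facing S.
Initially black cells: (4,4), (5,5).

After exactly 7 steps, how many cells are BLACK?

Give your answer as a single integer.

Step 1: on WHITE (6,4): turn R to W, flip to black, move to (6,3). |black|=3
Step 2: on WHITE (6,3): turn R to N, flip to black, move to (5,3). |black|=4
Step 3: on WHITE (5,3): turn R to E, flip to black, move to (5,4). |black|=5
Step 4: on WHITE (5,4): turn R to S, flip to black, move to (6,4). |black|=6
Step 5: on BLACK (6,4): turn L to E, flip to white, move to (6,5). |black|=5
Step 6: on WHITE (6,5): turn R to S, flip to black, move to (7,5). |black|=6
Step 7: on WHITE (7,5): turn R to W, flip to black, move to (7,4). |black|=7

Answer: 7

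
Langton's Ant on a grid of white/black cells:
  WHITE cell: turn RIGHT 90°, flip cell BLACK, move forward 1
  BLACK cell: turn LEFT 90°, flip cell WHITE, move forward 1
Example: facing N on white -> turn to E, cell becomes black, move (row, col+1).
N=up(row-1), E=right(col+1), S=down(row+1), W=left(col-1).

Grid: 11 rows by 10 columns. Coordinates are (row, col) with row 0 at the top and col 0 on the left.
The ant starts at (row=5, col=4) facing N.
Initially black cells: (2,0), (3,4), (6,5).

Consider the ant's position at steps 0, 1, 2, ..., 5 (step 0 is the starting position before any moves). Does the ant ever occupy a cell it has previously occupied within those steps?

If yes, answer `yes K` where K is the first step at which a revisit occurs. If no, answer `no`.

Step 1: on WHITE (5,4): turn R to E, flip to black, move to (5,5). |black|=4 — new cell
Step 2: on WHITE (5,5): turn R to S, flip to black, move to (6,5). |black|=5 — new cell
Step 3: on BLACK (6,5): turn L to E, flip to white, move to (6,6). |black|=4 — new cell
Step 4: on WHITE (6,6): turn R to S, flip to black, move to (7,6). |black|=5 — new cell
Step 5: on WHITE (7,6): turn R to W, flip to black, move to (7,5). |black|=6 — new cell
No revisit within 5 steps.

Answer: no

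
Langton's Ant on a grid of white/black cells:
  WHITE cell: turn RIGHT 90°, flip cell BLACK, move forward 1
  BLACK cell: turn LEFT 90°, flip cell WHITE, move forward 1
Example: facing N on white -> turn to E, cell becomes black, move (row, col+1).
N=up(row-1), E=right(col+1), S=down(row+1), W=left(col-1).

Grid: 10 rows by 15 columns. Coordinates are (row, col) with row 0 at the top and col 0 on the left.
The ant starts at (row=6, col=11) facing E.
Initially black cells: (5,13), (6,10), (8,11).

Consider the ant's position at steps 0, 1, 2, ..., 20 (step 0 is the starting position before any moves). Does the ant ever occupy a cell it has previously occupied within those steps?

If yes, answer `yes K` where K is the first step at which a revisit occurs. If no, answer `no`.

Answer: yes 7

Derivation:
Step 1: on WHITE (6,11): turn R to S, flip to black, move to (7,11). |black|=4 — new cell
Step 2: on WHITE (7,11): turn R to W, flip to black, move to (7,10). |black|=5 — new cell
Step 3: on WHITE (7,10): turn R to N, flip to black, move to (6,10). |black|=6 — new cell
Step 4: on BLACK (6,10): turn L to W, flip to white, move to (6,9). |black|=5 — new cell
Step 5: on WHITE (6,9): turn R to N, flip to black, move to (5,9). |black|=6 — new cell
Step 6: on WHITE (5,9): turn R to E, flip to black, move to (5,10). |black|=7 — new cell
Step 7: on WHITE (5,10): turn R to S, flip to black, move to (6,10). |black|=8 — REVISIT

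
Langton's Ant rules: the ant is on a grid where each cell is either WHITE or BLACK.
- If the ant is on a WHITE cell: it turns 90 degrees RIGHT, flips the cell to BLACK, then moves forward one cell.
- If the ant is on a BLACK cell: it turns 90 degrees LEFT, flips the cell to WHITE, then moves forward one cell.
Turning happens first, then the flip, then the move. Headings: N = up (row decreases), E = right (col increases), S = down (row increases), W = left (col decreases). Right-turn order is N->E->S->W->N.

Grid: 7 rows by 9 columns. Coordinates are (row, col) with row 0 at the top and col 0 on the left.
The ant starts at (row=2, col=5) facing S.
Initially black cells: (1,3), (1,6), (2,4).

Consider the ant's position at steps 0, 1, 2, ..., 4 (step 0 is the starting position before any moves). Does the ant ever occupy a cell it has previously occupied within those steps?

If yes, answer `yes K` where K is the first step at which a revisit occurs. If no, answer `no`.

Step 1: on WHITE (2,5): turn R to W, flip to black, move to (2,4). |black|=4 — new cell
Step 2: on BLACK (2,4): turn L to S, flip to white, move to (3,4). |black|=3 — new cell
Step 3: on WHITE (3,4): turn R to W, flip to black, move to (3,3). |black|=4 — new cell
Step 4: on WHITE (3,3): turn R to N, flip to black, move to (2,3). |black|=5 — new cell
No revisit within 4 steps.

Answer: no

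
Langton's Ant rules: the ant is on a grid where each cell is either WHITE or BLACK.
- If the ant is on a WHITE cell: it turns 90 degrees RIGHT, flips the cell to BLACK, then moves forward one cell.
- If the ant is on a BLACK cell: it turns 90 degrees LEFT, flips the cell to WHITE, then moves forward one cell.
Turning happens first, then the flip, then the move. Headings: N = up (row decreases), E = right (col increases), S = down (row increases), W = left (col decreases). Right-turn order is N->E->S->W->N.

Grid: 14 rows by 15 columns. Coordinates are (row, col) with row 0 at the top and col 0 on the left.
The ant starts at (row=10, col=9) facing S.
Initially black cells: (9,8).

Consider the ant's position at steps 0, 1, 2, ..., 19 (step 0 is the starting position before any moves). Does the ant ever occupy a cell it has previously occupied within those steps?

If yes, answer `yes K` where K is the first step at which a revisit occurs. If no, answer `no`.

Step 1: on WHITE (10,9): turn R to W, flip to black, move to (10,8). |black|=2 — new cell
Step 2: on WHITE (10,8): turn R to N, flip to black, move to (9,8). |black|=3 — new cell
Step 3: on BLACK (9,8): turn L to W, flip to white, move to (9,7). |black|=2 — new cell
Step 4: on WHITE (9,7): turn R to N, flip to black, move to (8,7). |black|=3 — new cell
Step 5: on WHITE (8,7): turn R to E, flip to black, move to (8,8). |black|=4 — new cell
Step 6: on WHITE (8,8): turn R to S, flip to black, move to (9,8). |black|=5 — REVISIT

Answer: yes 6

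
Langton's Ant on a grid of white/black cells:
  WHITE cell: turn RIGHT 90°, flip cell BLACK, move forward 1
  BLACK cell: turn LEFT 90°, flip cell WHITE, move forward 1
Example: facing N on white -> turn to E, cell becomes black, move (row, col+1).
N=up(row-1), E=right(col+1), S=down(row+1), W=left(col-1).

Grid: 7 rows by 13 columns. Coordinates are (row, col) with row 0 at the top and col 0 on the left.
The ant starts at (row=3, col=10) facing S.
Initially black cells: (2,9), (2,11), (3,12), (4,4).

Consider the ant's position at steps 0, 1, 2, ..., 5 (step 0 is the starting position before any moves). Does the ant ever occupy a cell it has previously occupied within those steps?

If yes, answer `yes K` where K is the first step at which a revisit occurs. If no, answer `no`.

Answer: no

Derivation:
Step 1: on WHITE (3,10): turn R to W, flip to black, move to (3,9). |black|=5 — new cell
Step 2: on WHITE (3,9): turn R to N, flip to black, move to (2,9). |black|=6 — new cell
Step 3: on BLACK (2,9): turn L to W, flip to white, move to (2,8). |black|=5 — new cell
Step 4: on WHITE (2,8): turn R to N, flip to black, move to (1,8). |black|=6 — new cell
Step 5: on WHITE (1,8): turn R to E, flip to black, move to (1,9). |black|=7 — new cell
No revisit within 5 steps.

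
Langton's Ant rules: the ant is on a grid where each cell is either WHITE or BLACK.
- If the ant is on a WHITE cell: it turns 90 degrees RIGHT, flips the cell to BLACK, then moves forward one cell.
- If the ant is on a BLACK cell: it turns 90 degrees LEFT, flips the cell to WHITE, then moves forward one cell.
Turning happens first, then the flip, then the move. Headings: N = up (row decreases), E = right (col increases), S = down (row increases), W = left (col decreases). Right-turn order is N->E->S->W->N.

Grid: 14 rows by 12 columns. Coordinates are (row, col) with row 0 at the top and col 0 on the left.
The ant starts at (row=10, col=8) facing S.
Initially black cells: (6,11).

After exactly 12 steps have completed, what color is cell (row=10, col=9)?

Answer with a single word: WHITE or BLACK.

Answer: WHITE

Derivation:
Step 1: on WHITE (10,8): turn R to W, flip to black, move to (10,7). |black|=2
Step 2: on WHITE (10,7): turn R to N, flip to black, move to (9,7). |black|=3
Step 3: on WHITE (9,7): turn R to E, flip to black, move to (9,8). |black|=4
Step 4: on WHITE (9,8): turn R to S, flip to black, move to (10,8). |black|=5
Step 5: on BLACK (10,8): turn L to E, flip to white, move to (10,9). |black|=4
Step 6: on WHITE (10,9): turn R to S, flip to black, move to (11,9). |black|=5
Step 7: on WHITE (11,9): turn R to W, flip to black, move to (11,8). |black|=6
Step 8: on WHITE (11,8): turn R to N, flip to black, move to (10,8). |black|=7
Step 9: on WHITE (10,8): turn R to E, flip to black, move to (10,9). |black|=8
Step 10: on BLACK (10,9): turn L to N, flip to white, move to (9,9). |black|=7
Step 11: on WHITE (9,9): turn R to E, flip to black, move to (9,10). |black|=8
Step 12: on WHITE (9,10): turn R to S, flip to black, move to (10,10). |black|=9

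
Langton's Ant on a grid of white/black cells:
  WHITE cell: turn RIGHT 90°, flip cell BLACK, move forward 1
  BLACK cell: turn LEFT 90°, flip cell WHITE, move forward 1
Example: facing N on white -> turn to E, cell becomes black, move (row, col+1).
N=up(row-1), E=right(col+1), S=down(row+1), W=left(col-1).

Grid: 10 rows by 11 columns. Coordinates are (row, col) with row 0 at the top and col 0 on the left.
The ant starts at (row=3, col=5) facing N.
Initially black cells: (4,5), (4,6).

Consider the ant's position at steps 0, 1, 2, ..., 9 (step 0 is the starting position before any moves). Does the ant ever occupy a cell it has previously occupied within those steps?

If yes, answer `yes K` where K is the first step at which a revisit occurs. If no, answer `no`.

Step 1: on WHITE (3,5): turn R to E, flip to black, move to (3,6). |black|=3 — new cell
Step 2: on WHITE (3,6): turn R to S, flip to black, move to (4,6). |black|=4 — new cell
Step 3: on BLACK (4,6): turn L to E, flip to white, move to (4,7). |black|=3 — new cell
Step 4: on WHITE (4,7): turn R to S, flip to black, move to (5,7). |black|=4 — new cell
Step 5: on WHITE (5,7): turn R to W, flip to black, move to (5,6). |black|=5 — new cell
Step 6: on WHITE (5,6): turn R to N, flip to black, move to (4,6). |black|=6 — REVISIT

Answer: yes 6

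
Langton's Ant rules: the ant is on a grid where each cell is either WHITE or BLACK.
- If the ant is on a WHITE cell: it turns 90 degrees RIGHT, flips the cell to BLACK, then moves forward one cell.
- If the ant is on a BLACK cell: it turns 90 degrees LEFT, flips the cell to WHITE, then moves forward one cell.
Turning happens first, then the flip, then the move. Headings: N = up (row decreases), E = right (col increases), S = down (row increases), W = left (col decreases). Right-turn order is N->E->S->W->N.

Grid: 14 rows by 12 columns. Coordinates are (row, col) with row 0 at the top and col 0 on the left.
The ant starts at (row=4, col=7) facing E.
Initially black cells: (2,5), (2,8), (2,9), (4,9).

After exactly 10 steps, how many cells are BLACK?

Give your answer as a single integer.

Step 1: on WHITE (4,7): turn R to S, flip to black, move to (5,7). |black|=5
Step 2: on WHITE (5,7): turn R to W, flip to black, move to (5,6). |black|=6
Step 3: on WHITE (5,6): turn R to N, flip to black, move to (4,6). |black|=7
Step 4: on WHITE (4,6): turn R to E, flip to black, move to (4,7). |black|=8
Step 5: on BLACK (4,7): turn L to N, flip to white, move to (3,7). |black|=7
Step 6: on WHITE (3,7): turn R to E, flip to black, move to (3,8). |black|=8
Step 7: on WHITE (3,8): turn R to S, flip to black, move to (4,8). |black|=9
Step 8: on WHITE (4,8): turn R to W, flip to black, move to (4,7). |black|=10
Step 9: on WHITE (4,7): turn R to N, flip to black, move to (3,7). |black|=11
Step 10: on BLACK (3,7): turn L to W, flip to white, move to (3,6). |black|=10

Answer: 10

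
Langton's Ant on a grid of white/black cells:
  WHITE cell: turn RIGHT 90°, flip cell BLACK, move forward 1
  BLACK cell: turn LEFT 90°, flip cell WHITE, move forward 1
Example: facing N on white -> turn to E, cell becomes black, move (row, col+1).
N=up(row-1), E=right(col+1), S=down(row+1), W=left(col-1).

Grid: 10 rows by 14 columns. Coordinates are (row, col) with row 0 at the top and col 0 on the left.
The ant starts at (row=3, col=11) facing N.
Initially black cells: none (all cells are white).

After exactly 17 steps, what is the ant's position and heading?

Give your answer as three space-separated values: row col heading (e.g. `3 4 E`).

Answer: 3 10 W

Derivation:
Step 1: on WHITE (3,11): turn R to E, flip to black, move to (3,12). |black|=1
Step 2: on WHITE (3,12): turn R to S, flip to black, move to (4,12). |black|=2
Step 3: on WHITE (4,12): turn R to W, flip to black, move to (4,11). |black|=3
Step 4: on WHITE (4,11): turn R to N, flip to black, move to (3,11). |black|=4
Step 5: on BLACK (3,11): turn L to W, flip to white, move to (3,10). |black|=3
Step 6: on WHITE (3,10): turn R to N, flip to black, move to (2,10). |black|=4
Step 7: on WHITE (2,10): turn R to E, flip to black, move to (2,11). |black|=5
Step 8: on WHITE (2,11): turn R to S, flip to black, move to (3,11). |black|=6
Step 9: on WHITE (3,11): turn R to W, flip to black, move to (3,10). |black|=7
Step 10: on BLACK (3,10): turn L to S, flip to white, move to (4,10). |black|=6
Step 11: on WHITE (4,10): turn R to W, flip to black, move to (4,9). |black|=7
Step 12: on WHITE (4,9): turn R to N, flip to black, move to (3,9). |black|=8
Step 13: on WHITE (3,9): turn R to E, flip to black, move to (3,10). |black|=9
Step 14: on WHITE (3,10): turn R to S, flip to black, move to (4,10). |black|=10
Step 15: on BLACK (4,10): turn L to E, flip to white, move to (4,11). |black|=9
Step 16: on BLACK (4,11): turn L to N, flip to white, move to (3,11). |black|=8
Step 17: on BLACK (3,11): turn L to W, flip to white, move to (3,10). |black|=7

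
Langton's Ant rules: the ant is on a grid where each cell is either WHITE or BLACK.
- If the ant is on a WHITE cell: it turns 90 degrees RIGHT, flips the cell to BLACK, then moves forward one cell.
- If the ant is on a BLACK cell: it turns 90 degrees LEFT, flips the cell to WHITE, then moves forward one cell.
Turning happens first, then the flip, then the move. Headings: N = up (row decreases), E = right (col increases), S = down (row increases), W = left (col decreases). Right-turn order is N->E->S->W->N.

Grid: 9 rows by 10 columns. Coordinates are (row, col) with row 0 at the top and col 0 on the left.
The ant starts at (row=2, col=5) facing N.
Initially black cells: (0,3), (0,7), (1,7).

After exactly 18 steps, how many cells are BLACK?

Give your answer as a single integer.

Step 1: on WHITE (2,5): turn R to E, flip to black, move to (2,6). |black|=4
Step 2: on WHITE (2,6): turn R to S, flip to black, move to (3,6). |black|=5
Step 3: on WHITE (3,6): turn R to W, flip to black, move to (3,5). |black|=6
Step 4: on WHITE (3,5): turn R to N, flip to black, move to (2,5). |black|=7
Step 5: on BLACK (2,5): turn L to W, flip to white, move to (2,4). |black|=6
Step 6: on WHITE (2,4): turn R to N, flip to black, move to (1,4). |black|=7
Step 7: on WHITE (1,4): turn R to E, flip to black, move to (1,5). |black|=8
Step 8: on WHITE (1,5): turn R to S, flip to black, move to (2,5). |black|=9
Step 9: on WHITE (2,5): turn R to W, flip to black, move to (2,4). |black|=10
Step 10: on BLACK (2,4): turn L to S, flip to white, move to (3,4). |black|=9
Step 11: on WHITE (3,4): turn R to W, flip to black, move to (3,3). |black|=10
Step 12: on WHITE (3,3): turn R to N, flip to black, move to (2,3). |black|=11
Step 13: on WHITE (2,3): turn R to E, flip to black, move to (2,4). |black|=12
Step 14: on WHITE (2,4): turn R to S, flip to black, move to (3,4). |black|=13
Step 15: on BLACK (3,4): turn L to E, flip to white, move to (3,5). |black|=12
Step 16: on BLACK (3,5): turn L to N, flip to white, move to (2,5). |black|=11
Step 17: on BLACK (2,5): turn L to W, flip to white, move to (2,4). |black|=10
Step 18: on BLACK (2,4): turn L to S, flip to white, move to (3,4). |black|=9

Answer: 9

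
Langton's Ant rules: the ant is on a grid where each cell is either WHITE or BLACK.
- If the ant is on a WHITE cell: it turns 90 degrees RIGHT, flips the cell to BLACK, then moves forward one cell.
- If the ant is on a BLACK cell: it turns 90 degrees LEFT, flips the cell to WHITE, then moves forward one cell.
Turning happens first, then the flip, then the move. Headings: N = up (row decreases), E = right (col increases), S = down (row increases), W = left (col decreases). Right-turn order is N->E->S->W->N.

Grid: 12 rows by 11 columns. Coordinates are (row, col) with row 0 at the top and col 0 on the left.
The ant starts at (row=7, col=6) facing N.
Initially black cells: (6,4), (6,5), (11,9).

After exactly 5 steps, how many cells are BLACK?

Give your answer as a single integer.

Step 1: on WHITE (7,6): turn R to E, flip to black, move to (7,7). |black|=4
Step 2: on WHITE (7,7): turn R to S, flip to black, move to (8,7). |black|=5
Step 3: on WHITE (8,7): turn R to W, flip to black, move to (8,6). |black|=6
Step 4: on WHITE (8,6): turn R to N, flip to black, move to (7,6). |black|=7
Step 5: on BLACK (7,6): turn L to W, flip to white, move to (7,5). |black|=6

Answer: 6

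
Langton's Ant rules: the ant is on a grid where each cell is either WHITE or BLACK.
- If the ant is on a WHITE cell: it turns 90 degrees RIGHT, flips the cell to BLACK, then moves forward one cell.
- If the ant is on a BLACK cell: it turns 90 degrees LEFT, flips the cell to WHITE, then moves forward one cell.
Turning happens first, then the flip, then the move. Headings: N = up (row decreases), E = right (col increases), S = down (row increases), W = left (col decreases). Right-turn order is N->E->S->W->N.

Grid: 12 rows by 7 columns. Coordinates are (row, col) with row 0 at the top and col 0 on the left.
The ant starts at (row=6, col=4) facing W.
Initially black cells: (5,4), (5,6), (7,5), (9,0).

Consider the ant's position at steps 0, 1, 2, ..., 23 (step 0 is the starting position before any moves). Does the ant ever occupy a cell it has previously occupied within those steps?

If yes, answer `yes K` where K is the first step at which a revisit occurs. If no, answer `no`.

Step 1: on WHITE (6,4): turn R to N, flip to black, move to (5,4). |black|=5 — new cell
Step 2: on BLACK (5,4): turn L to W, flip to white, move to (5,3). |black|=4 — new cell
Step 3: on WHITE (5,3): turn R to N, flip to black, move to (4,3). |black|=5 — new cell
Step 4: on WHITE (4,3): turn R to E, flip to black, move to (4,4). |black|=6 — new cell
Step 5: on WHITE (4,4): turn R to S, flip to black, move to (5,4). |black|=7 — REVISIT

Answer: yes 5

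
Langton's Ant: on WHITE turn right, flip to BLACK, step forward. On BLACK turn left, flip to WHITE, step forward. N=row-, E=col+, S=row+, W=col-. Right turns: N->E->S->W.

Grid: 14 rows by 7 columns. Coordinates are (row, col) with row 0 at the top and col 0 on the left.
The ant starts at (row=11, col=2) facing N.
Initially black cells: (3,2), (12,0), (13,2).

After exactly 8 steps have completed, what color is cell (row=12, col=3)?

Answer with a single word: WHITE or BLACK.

Step 1: on WHITE (11,2): turn R to E, flip to black, move to (11,3). |black|=4
Step 2: on WHITE (11,3): turn R to S, flip to black, move to (12,3). |black|=5
Step 3: on WHITE (12,3): turn R to W, flip to black, move to (12,2). |black|=6
Step 4: on WHITE (12,2): turn R to N, flip to black, move to (11,2). |black|=7
Step 5: on BLACK (11,2): turn L to W, flip to white, move to (11,1). |black|=6
Step 6: on WHITE (11,1): turn R to N, flip to black, move to (10,1). |black|=7
Step 7: on WHITE (10,1): turn R to E, flip to black, move to (10,2). |black|=8
Step 8: on WHITE (10,2): turn R to S, flip to black, move to (11,2). |black|=9

Answer: BLACK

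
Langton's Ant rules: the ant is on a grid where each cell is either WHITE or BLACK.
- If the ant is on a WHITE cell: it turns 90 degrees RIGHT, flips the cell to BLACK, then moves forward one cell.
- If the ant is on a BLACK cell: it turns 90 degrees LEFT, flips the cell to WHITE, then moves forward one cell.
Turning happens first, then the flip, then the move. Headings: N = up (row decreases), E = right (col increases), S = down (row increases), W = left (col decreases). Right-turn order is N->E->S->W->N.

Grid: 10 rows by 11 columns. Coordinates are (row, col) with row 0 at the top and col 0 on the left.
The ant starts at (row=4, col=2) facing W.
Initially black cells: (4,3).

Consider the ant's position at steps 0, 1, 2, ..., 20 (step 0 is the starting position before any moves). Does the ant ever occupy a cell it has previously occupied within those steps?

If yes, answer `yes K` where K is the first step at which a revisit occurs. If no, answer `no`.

Step 1: on WHITE (4,2): turn R to N, flip to black, move to (3,2). |black|=2 — new cell
Step 2: on WHITE (3,2): turn R to E, flip to black, move to (3,3). |black|=3 — new cell
Step 3: on WHITE (3,3): turn R to S, flip to black, move to (4,3). |black|=4 — new cell
Step 4: on BLACK (4,3): turn L to E, flip to white, move to (4,4). |black|=3 — new cell
Step 5: on WHITE (4,4): turn R to S, flip to black, move to (5,4). |black|=4 — new cell
Step 6: on WHITE (5,4): turn R to W, flip to black, move to (5,3). |black|=5 — new cell
Step 7: on WHITE (5,3): turn R to N, flip to black, move to (4,3). |black|=6 — REVISIT

Answer: yes 7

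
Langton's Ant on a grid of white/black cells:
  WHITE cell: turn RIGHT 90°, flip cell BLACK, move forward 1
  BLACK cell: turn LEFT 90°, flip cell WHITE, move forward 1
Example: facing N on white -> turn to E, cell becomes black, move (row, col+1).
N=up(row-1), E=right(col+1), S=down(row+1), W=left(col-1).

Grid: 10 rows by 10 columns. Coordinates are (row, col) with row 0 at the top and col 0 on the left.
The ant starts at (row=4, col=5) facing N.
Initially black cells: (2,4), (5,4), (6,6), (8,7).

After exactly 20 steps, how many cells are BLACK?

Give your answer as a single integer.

Step 1: on WHITE (4,5): turn R to E, flip to black, move to (4,6). |black|=5
Step 2: on WHITE (4,6): turn R to S, flip to black, move to (5,6). |black|=6
Step 3: on WHITE (5,6): turn R to W, flip to black, move to (5,5). |black|=7
Step 4: on WHITE (5,5): turn R to N, flip to black, move to (4,5). |black|=8
Step 5: on BLACK (4,5): turn L to W, flip to white, move to (4,4). |black|=7
Step 6: on WHITE (4,4): turn R to N, flip to black, move to (3,4). |black|=8
Step 7: on WHITE (3,4): turn R to E, flip to black, move to (3,5). |black|=9
Step 8: on WHITE (3,5): turn R to S, flip to black, move to (4,5). |black|=10
Step 9: on WHITE (4,5): turn R to W, flip to black, move to (4,4). |black|=11
Step 10: on BLACK (4,4): turn L to S, flip to white, move to (5,4). |black|=10
Step 11: on BLACK (5,4): turn L to E, flip to white, move to (5,5). |black|=9
Step 12: on BLACK (5,5): turn L to N, flip to white, move to (4,5). |black|=8
Step 13: on BLACK (4,5): turn L to W, flip to white, move to (4,4). |black|=7
Step 14: on WHITE (4,4): turn R to N, flip to black, move to (3,4). |black|=8
Step 15: on BLACK (3,4): turn L to W, flip to white, move to (3,3). |black|=7
Step 16: on WHITE (3,3): turn R to N, flip to black, move to (2,3). |black|=8
Step 17: on WHITE (2,3): turn R to E, flip to black, move to (2,4). |black|=9
Step 18: on BLACK (2,4): turn L to N, flip to white, move to (1,4). |black|=8
Step 19: on WHITE (1,4): turn R to E, flip to black, move to (1,5). |black|=9
Step 20: on WHITE (1,5): turn R to S, flip to black, move to (2,5). |black|=10

Answer: 10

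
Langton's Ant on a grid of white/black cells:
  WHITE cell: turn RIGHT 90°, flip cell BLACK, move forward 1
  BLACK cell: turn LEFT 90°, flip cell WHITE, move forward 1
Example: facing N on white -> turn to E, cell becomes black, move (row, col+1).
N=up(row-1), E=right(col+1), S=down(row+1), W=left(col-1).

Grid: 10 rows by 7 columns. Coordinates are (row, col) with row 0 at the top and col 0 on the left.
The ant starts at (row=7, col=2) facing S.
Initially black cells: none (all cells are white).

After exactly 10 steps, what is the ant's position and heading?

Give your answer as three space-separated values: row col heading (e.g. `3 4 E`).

Answer: 6 3 N

Derivation:
Step 1: on WHITE (7,2): turn R to W, flip to black, move to (7,1). |black|=1
Step 2: on WHITE (7,1): turn R to N, flip to black, move to (6,1). |black|=2
Step 3: on WHITE (6,1): turn R to E, flip to black, move to (6,2). |black|=3
Step 4: on WHITE (6,2): turn R to S, flip to black, move to (7,2). |black|=4
Step 5: on BLACK (7,2): turn L to E, flip to white, move to (7,3). |black|=3
Step 6: on WHITE (7,3): turn R to S, flip to black, move to (8,3). |black|=4
Step 7: on WHITE (8,3): turn R to W, flip to black, move to (8,2). |black|=5
Step 8: on WHITE (8,2): turn R to N, flip to black, move to (7,2). |black|=6
Step 9: on WHITE (7,2): turn R to E, flip to black, move to (7,3). |black|=7
Step 10: on BLACK (7,3): turn L to N, flip to white, move to (6,3). |black|=6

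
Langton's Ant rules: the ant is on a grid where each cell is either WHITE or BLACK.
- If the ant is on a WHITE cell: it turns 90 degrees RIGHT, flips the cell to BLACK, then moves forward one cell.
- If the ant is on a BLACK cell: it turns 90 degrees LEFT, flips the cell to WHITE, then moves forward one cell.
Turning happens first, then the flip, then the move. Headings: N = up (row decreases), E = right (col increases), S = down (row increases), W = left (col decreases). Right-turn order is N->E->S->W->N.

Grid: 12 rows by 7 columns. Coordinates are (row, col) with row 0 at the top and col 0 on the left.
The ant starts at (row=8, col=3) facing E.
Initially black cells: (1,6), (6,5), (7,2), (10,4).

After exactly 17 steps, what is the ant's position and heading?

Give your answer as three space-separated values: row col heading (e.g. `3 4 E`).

Step 1: on WHITE (8,3): turn R to S, flip to black, move to (9,3). |black|=5
Step 2: on WHITE (9,3): turn R to W, flip to black, move to (9,2). |black|=6
Step 3: on WHITE (9,2): turn R to N, flip to black, move to (8,2). |black|=7
Step 4: on WHITE (8,2): turn R to E, flip to black, move to (8,3). |black|=8
Step 5: on BLACK (8,3): turn L to N, flip to white, move to (7,3). |black|=7
Step 6: on WHITE (7,3): turn R to E, flip to black, move to (7,4). |black|=8
Step 7: on WHITE (7,4): turn R to S, flip to black, move to (8,4). |black|=9
Step 8: on WHITE (8,4): turn R to W, flip to black, move to (8,3). |black|=10
Step 9: on WHITE (8,3): turn R to N, flip to black, move to (7,3). |black|=11
Step 10: on BLACK (7,3): turn L to W, flip to white, move to (7,2). |black|=10
Step 11: on BLACK (7,2): turn L to S, flip to white, move to (8,2). |black|=9
Step 12: on BLACK (8,2): turn L to E, flip to white, move to (8,3). |black|=8
Step 13: on BLACK (8,3): turn L to N, flip to white, move to (7,3). |black|=7
Step 14: on WHITE (7,3): turn R to E, flip to black, move to (7,4). |black|=8
Step 15: on BLACK (7,4): turn L to N, flip to white, move to (6,4). |black|=7
Step 16: on WHITE (6,4): turn R to E, flip to black, move to (6,5). |black|=8
Step 17: on BLACK (6,5): turn L to N, flip to white, move to (5,5). |black|=7

Answer: 5 5 N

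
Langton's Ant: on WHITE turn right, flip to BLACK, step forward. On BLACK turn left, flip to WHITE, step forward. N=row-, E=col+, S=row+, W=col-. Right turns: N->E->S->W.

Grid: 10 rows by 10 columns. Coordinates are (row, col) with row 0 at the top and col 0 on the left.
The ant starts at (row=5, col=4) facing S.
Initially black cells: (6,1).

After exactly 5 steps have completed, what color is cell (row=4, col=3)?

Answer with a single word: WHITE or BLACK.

Answer: BLACK

Derivation:
Step 1: on WHITE (5,4): turn R to W, flip to black, move to (5,3). |black|=2
Step 2: on WHITE (5,3): turn R to N, flip to black, move to (4,3). |black|=3
Step 3: on WHITE (4,3): turn R to E, flip to black, move to (4,4). |black|=4
Step 4: on WHITE (4,4): turn R to S, flip to black, move to (5,4). |black|=5
Step 5: on BLACK (5,4): turn L to E, flip to white, move to (5,5). |black|=4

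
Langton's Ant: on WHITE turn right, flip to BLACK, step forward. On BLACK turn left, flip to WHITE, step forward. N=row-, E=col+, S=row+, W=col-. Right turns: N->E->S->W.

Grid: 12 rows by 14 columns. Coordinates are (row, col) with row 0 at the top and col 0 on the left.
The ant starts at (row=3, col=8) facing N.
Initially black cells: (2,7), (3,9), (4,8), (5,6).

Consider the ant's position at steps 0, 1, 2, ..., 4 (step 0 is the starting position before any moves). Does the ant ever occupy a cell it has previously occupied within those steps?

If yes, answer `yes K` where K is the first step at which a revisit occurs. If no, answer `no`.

Step 1: on WHITE (3,8): turn R to E, flip to black, move to (3,9). |black|=5 — new cell
Step 2: on BLACK (3,9): turn L to N, flip to white, move to (2,9). |black|=4 — new cell
Step 3: on WHITE (2,9): turn R to E, flip to black, move to (2,10). |black|=5 — new cell
Step 4: on WHITE (2,10): turn R to S, flip to black, move to (3,10). |black|=6 — new cell
No revisit within 4 steps.

Answer: no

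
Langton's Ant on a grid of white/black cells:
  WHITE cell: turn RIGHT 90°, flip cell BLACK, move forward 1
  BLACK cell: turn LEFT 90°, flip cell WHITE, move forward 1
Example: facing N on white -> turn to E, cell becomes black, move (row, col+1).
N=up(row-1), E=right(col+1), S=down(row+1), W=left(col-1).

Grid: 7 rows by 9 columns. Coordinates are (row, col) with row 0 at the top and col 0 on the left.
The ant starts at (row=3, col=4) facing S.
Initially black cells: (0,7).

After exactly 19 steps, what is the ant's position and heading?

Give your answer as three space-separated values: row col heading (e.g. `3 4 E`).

Step 1: on WHITE (3,4): turn R to W, flip to black, move to (3,3). |black|=2
Step 2: on WHITE (3,3): turn R to N, flip to black, move to (2,3). |black|=3
Step 3: on WHITE (2,3): turn R to E, flip to black, move to (2,4). |black|=4
Step 4: on WHITE (2,4): turn R to S, flip to black, move to (3,4). |black|=5
Step 5: on BLACK (3,4): turn L to E, flip to white, move to (3,5). |black|=4
Step 6: on WHITE (3,5): turn R to S, flip to black, move to (4,5). |black|=5
Step 7: on WHITE (4,5): turn R to W, flip to black, move to (4,4). |black|=6
Step 8: on WHITE (4,4): turn R to N, flip to black, move to (3,4). |black|=7
Step 9: on WHITE (3,4): turn R to E, flip to black, move to (3,5). |black|=8
Step 10: on BLACK (3,5): turn L to N, flip to white, move to (2,5). |black|=7
Step 11: on WHITE (2,5): turn R to E, flip to black, move to (2,6). |black|=8
Step 12: on WHITE (2,6): turn R to S, flip to black, move to (3,6). |black|=9
Step 13: on WHITE (3,6): turn R to W, flip to black, move to (3,5). |black|=10
Step 14: on WHITE (3,5): turn R to N, flip to black, move to (2,5). |black|=11
Step 15: on BLACK (2,5): turn L to W, flip to white, move to (2,4). |black|=10
Step 16: on BLACK (2,4): turn L to S, flip to white, move to (3,4). |black|=9
Step 17: on BLACK (3,4): turn L to E, flip to white, move to (3,5). |black|=8
Step 18: on BLACK (3,5): turn L to N, flip to white, move to (2,5). |black|=7
Step 19: on WHITE (2,5): turn R to E, flip to black, move to (2,6). |black|=8

Answer: 2 6 E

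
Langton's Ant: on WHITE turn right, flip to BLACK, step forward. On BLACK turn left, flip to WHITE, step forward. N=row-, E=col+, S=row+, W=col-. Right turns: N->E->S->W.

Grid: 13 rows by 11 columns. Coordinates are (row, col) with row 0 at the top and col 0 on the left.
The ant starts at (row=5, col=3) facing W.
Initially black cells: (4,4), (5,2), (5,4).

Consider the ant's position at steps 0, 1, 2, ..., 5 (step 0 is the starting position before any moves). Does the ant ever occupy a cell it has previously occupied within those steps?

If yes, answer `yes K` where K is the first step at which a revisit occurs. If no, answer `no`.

Step 1: on WHITE (5,3): turn R to N, flip to black, move to (4,3). |black|=4 — new cell
Step 2: on WHITE (4,3): turn R to E, flip to black, move to (4,4). |black|=5 — new cell
Step 3: on BLACK (4,4): turn L to N, flip to white, move to (3,4). |black|=4 — new cell
Step 4: on WHITE (3,4): turn R to E, flip to black, move to (3,5). |black|=5 — new cell
Step 5: on WHITE (3,5): turn R to S, flip to black, move to (4,5). |black|=6 — new cell
No revisit within 5 steps.

Answer: no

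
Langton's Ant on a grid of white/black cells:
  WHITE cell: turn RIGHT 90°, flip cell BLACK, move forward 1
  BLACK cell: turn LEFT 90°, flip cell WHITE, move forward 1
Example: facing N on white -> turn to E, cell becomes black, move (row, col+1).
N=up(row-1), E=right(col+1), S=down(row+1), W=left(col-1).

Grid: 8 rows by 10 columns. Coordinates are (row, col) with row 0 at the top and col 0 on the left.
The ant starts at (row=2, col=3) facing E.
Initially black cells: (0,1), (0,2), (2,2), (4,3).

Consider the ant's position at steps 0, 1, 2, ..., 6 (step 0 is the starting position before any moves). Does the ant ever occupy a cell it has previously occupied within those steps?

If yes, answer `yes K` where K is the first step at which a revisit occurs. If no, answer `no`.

Answer: no

Derivation:
Step 1: on WHITE (2,3): turn R to S, flip to black, move to (3,3). |black|=5 — new cell
Step 2: on WHITE (3,3): turn R to W, flip to black, move to (3,2). |black|=6 — new cell
Step 3: on WHITE (3,2): turn R to N, flip to black, move to (2,2). |black|=7 — new cell
Step 4: on BLACK (2,2): turn L to W, flip to white, move to (2,1). |black|=6 — new cell
Step 5: on WHITE (2,1): turn R to N, flip to black, move to (1,1). |black|=7 — new cell
Step 6: on WHITE (1,1): turn R to E, flip to black, move to (1,2). |black|=8 — new cell
No revisit within 6 steps.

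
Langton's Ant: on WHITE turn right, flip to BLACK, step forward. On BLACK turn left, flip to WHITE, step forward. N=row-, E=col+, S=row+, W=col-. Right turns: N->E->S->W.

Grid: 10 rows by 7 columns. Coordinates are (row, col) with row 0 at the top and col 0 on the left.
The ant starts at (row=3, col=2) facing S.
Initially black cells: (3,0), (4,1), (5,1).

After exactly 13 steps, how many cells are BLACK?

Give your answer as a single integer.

Step 1: on WHITE (3,2): turn R to W, flip to black, move to (3,1). |black|=4
Step 2: on WHITE (3,1): turn R to N, flip to black, move to (2,1). |black|=5
Step 3: on WHITE (2,1): turn R to E, flip to black, move to (2,2). |black|=6
Step 4: on WHITE (2,2): turn R to S, flip to black, move to (3,2). |black|=7
Step 5: on BLACK (3,2): turn L to E, flip to white, move to (3,3). |black|=6
Step 6: on WHITE (3,3): turn R to S, flip to black, move to (4,3). |black|=7
Step 7: on WHITE (4,3): turn R to W, flip to black, move to (4,2). |black|=8
Step 8: on WHITE (4,2): turn R to N, flip to black, move to (3,2). |black|=9
Step 9: on WHITE (3,2): turn R to E, flip to black, move to (3,3). |black|=10
Step 10: on BLACK (3,3): turn L to N, flip to white, move to (2,3). |black|=9
Step 11: on WHITE (2,3): turn R to E, flip to black, move to (2,4). |black|=10
Step 12: on WHITE (2,4): turn R to S, flip to black, move to (3,4). |black|=11
Step 13: on WHITE (3,4): turn R to W, flip to black, move to (3,3). |black|=12

Answer: 12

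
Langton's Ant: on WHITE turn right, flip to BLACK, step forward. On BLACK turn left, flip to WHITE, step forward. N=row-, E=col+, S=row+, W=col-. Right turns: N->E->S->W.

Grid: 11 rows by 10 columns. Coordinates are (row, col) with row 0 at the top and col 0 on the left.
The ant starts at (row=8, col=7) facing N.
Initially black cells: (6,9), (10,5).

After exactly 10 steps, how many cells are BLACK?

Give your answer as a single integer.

Answer: 8

Derivation:
Step 1: on WHITE (8,7): turn R to E, flip to black, move to (8,8). |black|=3
Step 2: on WHITE (8,8): turn R to S, flip to black, move to (9,8). |black|=4
Step 3: on WHITE (9,8): turn R to W, flip to black, move to (9,7). |black|=5
Step 4: on WHITE (9,7): turn R to N, flip to black, move to (8,7). |black|=6
Step 5: on BLACK (8,7): turn L to W, flip to white, move to (8,6). |black|=5
Step 6: on WHITE (8,6): turn R to N, flip to black, move to (7,6). |black|=6
Step 7: on WHITE (7,6): turn R to E, flip to black, move to (7,7). |black|=7
Step 8: on WHITE (7,7): turn R to S, flip to black, move to (8,7). |black|=8
Step 9: on WHITE (8,7): turn R to W, flip to black, move to (8,6). |black|=9
Step 10: on BLACK (8,6): turn L to S, flip to white, move to (9,6). |black|=8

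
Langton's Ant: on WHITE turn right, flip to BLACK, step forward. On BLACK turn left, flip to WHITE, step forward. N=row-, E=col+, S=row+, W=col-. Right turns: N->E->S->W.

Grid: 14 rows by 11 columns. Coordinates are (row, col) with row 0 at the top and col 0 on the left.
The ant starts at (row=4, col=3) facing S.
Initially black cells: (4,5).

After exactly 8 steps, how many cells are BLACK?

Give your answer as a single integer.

Answer: 7

Derivation:
Step 1: on WHITE (4,3): turn R to W, flip to black, move to (4,2). |black|=2
Step 2: on WHITE (4,2): turn R to N, flip to black, move to (3,2). |black|=3
Step 3: on WHITE (3,2): turn R to E, flip to black, move to (3,3). |black|=4
Step 4: on WHITE (3,3): turn R to S, flip to black, move to (4,3). |black|=5
Step 5: on BLACK (4,3): turn L to E, flip to white, move to (4,4). |black|=4
Step 6: on WHITE (4,4): turn R to S, flip to black, move to (5,4). |black|=5
Step 7: on WHITE (5,4): turn R to W, flip to black, move to (5,3). |black|=6
Step 8: on WHITE (5,3): turn R to N, flip to black, move to (4,3). |black|=7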